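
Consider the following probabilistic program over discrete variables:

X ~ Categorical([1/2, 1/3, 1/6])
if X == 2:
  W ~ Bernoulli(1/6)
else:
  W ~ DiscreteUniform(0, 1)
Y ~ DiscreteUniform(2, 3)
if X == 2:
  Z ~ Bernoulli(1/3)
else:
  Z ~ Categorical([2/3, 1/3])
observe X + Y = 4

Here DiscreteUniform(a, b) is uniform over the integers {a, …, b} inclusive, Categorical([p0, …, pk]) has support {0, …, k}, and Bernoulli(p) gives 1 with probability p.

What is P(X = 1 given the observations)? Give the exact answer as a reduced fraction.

Enumerate traces; 8 have nonzero weight after conditioning:
  (X=1, W=0, Y=3, Z=0) weight 1/18
  (X=1, W=0, Y=3, Z=1) weight 1/36
  (X=1, W=1, Y=3, Z=0) weight 1/18
  (X=1, W=1, Y=3, Z=1) weight 1/36
  (X=2, W=0, Y=2, Z=0) weight 5/108
  (X=2, W=0, Y=2, Z=1) weight 5/216
  (X=2, W=1, Y=2, Z=0) weight 1/108
  (X=2, W=1, Y=2, Z=1) weight 1/216
Group by X:
  weight(X=1) = 1/6
  weight(X=2) = 1/12
Total weight = 1/6 + 1/12 = 1/4
P(X=1 | obs) = 1/6 / 1/4 = 2/3
P(X=2 | obs) = 1/12 / 1/4 = 1/3

P(X = 1 | obs) = 2/3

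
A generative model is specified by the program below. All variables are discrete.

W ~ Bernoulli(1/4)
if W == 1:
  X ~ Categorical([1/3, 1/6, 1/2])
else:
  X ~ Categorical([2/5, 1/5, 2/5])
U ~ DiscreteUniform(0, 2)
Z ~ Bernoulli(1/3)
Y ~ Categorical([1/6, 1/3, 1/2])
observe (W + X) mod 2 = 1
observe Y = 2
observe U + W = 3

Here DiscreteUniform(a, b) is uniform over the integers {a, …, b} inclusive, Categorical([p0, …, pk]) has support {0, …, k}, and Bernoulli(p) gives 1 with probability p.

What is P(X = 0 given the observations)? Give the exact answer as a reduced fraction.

P(X = 0 | obs) = 2/5

Enumerate traces; 4 have nonzero weight after conditioning:
  (W=1, X=0, U=2, Z=0, Y=2) weight 1/108
  (W=1, X=0, U=2, Z=1, Y=2) weight 1/216
  (W=1, X=2, U=2, Z=0, Y=2) weight 1/72
  (W=1, X=2, U=2, Z=1, Y=2) weight 1/144
Group by X:
  weight(X=0) = 1/72
  weight(X=2) = 1/48
Total weight = 1/72 + 1/48 = 5/144
P(X=0 | obs) = 1/72 / 5/144 = 2/5
P(X=2 | obs) = 1/48 / 5/144 = 3/5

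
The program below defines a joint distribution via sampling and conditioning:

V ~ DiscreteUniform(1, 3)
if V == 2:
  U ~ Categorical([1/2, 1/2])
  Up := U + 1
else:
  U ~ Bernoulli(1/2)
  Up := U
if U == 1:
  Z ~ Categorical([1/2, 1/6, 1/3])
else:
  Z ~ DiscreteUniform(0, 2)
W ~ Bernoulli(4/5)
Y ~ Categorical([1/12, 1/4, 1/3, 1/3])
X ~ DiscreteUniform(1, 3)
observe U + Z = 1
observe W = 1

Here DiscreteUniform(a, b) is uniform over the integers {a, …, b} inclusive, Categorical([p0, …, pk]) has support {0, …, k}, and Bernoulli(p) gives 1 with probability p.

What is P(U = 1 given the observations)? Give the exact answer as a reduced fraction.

P(U = 1 | obs) = 3/5

Enumerate traces; 72 have nonzero weight after conditioning:
  (V=1, U=0, Z=1, W=1, Y=0, X=1) weight 1/810
  (V=1, U=0, Z=1, W=1, Y=0, X=2) weight 1/810
  (V=1, U=0, Z=1, W=1, Y=0, X=3) weight 1/810
  (V=1, U=0, Z=1, W=1, Y=1, X=1) weight 1/270
  (V=1, U=0, Z=1, W=1, Y=1, X=2) weight 1/270
  (V=1, U=0, Z=1, W=1, Y=1, X=3) weight 1/270
  (V=1, U=0, Z=1, W=1, Y=2, X=1) weight 2/405
  (V=1, U=0, Z=1, W=1, Y=2, X=2) weight 2/405
  (V=1, U=1, Z=0, W=1, Y=0, X=1) weight 1/540
  … 63 more
Group by U:
  weight(U=0) = 2/15
  weight(U=1) = 1/5
Total weight = 2/15 + 1/5 = 1/3
P(U=0 | obs) = 2/15 / 1/3 = 2/5
P(U=1 | obs) = 1/5 / 1/3 = 3/5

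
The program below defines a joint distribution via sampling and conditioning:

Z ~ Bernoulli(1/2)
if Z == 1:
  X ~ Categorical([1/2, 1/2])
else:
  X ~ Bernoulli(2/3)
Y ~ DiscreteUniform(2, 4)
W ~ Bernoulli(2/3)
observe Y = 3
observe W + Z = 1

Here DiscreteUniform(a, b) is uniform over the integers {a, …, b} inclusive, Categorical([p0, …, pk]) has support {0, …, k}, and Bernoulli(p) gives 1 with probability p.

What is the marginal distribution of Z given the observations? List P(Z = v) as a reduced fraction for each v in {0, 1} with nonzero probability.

P(Z=0) = 2/3, P(Z=1) = 1/3

Enumerate traces; 4 have nonzero weight after conditioning:
  (Z=0, X=0, Y=3, W=1) weight 1/27
  (Z=0, X=1, Y=3, W=1) weight 2/27
  (Z=1, X=0, Y=3, W=0) weight 1/36
  (Z=1, X=1, Y=3, W=0) weight 1/36
Group by Z:
  weight(Z=0) = 1/9
  weight(Z=1) = 1/18
Total weight = 1/9 + 1/18 = 1/6
P(Z=0 | obs) = 1/9 / 1/6 = 2/3
P(Z=1 | obs) = 1/18 / 1/6 = 1/3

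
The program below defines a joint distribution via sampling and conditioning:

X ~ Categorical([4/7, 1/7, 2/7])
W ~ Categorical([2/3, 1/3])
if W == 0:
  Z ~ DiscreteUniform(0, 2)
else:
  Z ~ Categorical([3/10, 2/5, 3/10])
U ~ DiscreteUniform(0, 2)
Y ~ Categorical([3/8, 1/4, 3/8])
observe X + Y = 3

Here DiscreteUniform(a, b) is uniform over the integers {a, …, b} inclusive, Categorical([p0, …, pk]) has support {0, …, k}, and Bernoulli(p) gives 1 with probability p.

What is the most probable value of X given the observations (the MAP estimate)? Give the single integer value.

argmax_v P(X = v | obs) = 2

Enumerate traces; 36 have nonzero weight after conditioning:
  (X=1, W=0, Z=0, U=0, Y=2) weight 1/252
  (X=1, W=0, Z=0, U=1, Y=2) weight 1/252
  (X=1, W=0, Z=0, U=2, Y=2) weight 1/252
  (X=1, W=0, Z=1, U=0, Y=2) weight 1/252
  (X=1, W=0, Z=1, U=1, Y=2) weight 1/252
  (X=1, W=0, Z=1, U=2, Y=2) weight 1/252
  (X=1, W=0, Z=2, U=0, Y=2) weight 1/252
  (X=1, W=0, Z=2, U=1, Y=2) weight 1/252
  (X=2, W=0, Z=0, U=0, Y=1) weight 1/189
  … 27 more
Group by X:
  weight(X=1) = 3/56
  weight(X=2) = 1/14
Total weight = 3/56 + 1/14 = 1/8
P(X=1 | obs) = 3/56 / 1/8 = 3/7
P(X=2 | obs) = 1/14 / 1/8 = 4/7
argmax = 2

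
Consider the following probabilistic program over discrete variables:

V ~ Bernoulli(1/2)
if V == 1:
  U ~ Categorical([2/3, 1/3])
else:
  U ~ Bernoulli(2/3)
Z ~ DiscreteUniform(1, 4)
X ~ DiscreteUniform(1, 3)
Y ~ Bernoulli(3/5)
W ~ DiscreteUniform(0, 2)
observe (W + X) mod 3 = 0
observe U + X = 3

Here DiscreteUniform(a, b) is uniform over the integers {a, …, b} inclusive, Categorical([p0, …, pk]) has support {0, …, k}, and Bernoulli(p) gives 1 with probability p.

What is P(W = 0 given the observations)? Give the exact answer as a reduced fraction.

P(W = 0 | obs) = 1/2

Enumerate traces; 32 have nonzero weight after conditioning:
  (V=0, U=0, Z=1, X=3, Y=0, W=0) weight 1/540
  (V=0, U=0, Z=1, X=3, Y=1, W=0) weight 1/360
  (V=0, U=0, Z=2, X=3, Y=0, W=0) weight 1/540
  (V=0, U=0, Z=2, X=3, Y=1, W=0) weight 1/360
  (V=0, U=0, Z=3, X=3, Y=0, W=0) weight 1/540
  (V=0, U=0, Z=3, X=3, Y=1, W=0) weight 1/360
  (V=0, U=0, Z=4, X=3, Y=0, W=0) weight 1/540
  (V=0, U=0, Z=4, X=3, Y=1, W=0) weight 1/360
  (V=0, U=1, Z=1, X=2, Y=0, W=1) weight 1/270
  … 23 more
Group by W:
  weight(W=0) = 1/18
  weight(W=1) = 1/18
Total weight = 1/18 + 1/18 = 1/9
P(W=0 | obs) = 1/18 / 1/9 = 1/2
P(W=1 | obs) = 1/18 / 1/9 = 1/2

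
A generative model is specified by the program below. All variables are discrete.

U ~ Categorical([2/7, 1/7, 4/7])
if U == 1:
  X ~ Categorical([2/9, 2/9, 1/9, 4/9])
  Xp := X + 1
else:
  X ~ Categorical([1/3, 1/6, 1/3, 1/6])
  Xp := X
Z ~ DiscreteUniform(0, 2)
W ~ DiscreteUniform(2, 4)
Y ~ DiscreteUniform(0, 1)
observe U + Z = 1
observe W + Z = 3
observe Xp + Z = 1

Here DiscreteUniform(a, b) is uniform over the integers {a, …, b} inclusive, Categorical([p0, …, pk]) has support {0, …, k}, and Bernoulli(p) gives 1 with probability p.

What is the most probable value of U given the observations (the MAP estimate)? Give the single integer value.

Enumerate traces; 4 have nonzero weight after conditioning:
  (U=0, X=0, Z=1, W=2, Y=0) weight 1/189
  (U=0, X=0, Z=1, W=2, Y=1) weight 1/189
  (U=1, X=0, Z=0, W=3, Y=0) weight 1/567
  (U=1, X=0, Z=0, W=3, Y=1) weight 1/567
Group by U:
  weight(U=0) = 2/189
  weight(U=1) = 2/567
Total weight = 2/189 + 2/567 = 8/567
P(U=0 | obs) = 2/189 / 8/567 = 3/4
P(U=1 | obs) = 2/567 / 8/567 = 1/4
argmax = 0

argmax_v P(U = v | obs) = 0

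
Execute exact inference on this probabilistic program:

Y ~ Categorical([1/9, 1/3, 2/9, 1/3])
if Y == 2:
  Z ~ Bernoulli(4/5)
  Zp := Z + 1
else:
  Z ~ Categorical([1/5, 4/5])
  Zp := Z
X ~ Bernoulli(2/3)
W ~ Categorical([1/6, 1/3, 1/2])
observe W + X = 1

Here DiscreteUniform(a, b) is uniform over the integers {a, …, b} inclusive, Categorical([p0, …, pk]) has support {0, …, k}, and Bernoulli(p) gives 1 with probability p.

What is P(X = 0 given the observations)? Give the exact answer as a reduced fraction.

P(X = 0 | obs) = 1/2

Enumerate traces; 16 have nonzero weight after conditioning:
  (Y=0, Z=0, X=0, W=1) weight 1/405
  (Y=0, Z=0, X=1, W=0) weight 1/405
  (Y=0, Z=1, X=0, W=1) weight 4/405
  (Y=0, Z=1, X=1, W=0) weight 4/405
  (Y=1, Z=0, X=0, W=1) weight 1/135
  (Y=1, Z=0, X=1, W=0) weight 1/135
  (Y=1, Z=1, X=0, W=1) weight 4/135
  (Y=1, Z=1, X=1, W=0) weight 4/135
  … 8 more
Group by X:
  weight(X=0) = 1/9
  weight(X=1) = 1/9
Total weight = 1/9 + 1/9 = 2/9
P(X=0 | obs) = 1/9 / 2/9 = 1/2
P(X=1 | obs) = 1/9 / 2/9 = 1/2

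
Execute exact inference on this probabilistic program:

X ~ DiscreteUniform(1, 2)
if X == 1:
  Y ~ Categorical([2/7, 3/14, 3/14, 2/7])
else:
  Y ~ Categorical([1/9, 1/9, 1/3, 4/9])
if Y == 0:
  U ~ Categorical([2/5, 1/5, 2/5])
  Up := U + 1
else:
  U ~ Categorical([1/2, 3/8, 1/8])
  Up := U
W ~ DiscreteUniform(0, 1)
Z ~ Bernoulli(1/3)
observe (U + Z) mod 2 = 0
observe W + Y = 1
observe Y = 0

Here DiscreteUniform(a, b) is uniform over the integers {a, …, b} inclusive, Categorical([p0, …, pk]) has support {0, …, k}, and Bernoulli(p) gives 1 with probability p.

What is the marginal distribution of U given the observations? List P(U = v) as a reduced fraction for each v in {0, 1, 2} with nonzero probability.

Enumerate traces; 6 have nonzero weight after conditioning:
  (X=1, Y=0, U=0, W=1, Z=0) weight 2/105
  (X=1, Y=0, U=1, W=1, Z=1) weight 1/210
  (X=1, Y=0, U=2, W=1, Z=0) weight 2/105
  (X=2, Y=0, U=0, W=1, Z=0) weight 1/135
  (X=2, Y=0, U=1, W=1, Z=1) weight 1/540
  (X=2, Y=0, U=2, W=1, Z=0) weight 1/135
Group by U:
  weight(U=0) = 5/189
  weight(U=1) = 5/756
  weight(U=2) = 5/189
Total weight = 5/189 + 5/756 + 5/189 = 5/84
P(U=0 | obs) = 5/189 / 5/84 = 4/9
P(U=1 | obs) = 5/756 / 5/84 = 1/9
P(U=2 | obs) = 5/189 / 5/84 = 4/9

P(U=0) = 4/9, P(U=1) = 1/9, P(U=2) = 4/9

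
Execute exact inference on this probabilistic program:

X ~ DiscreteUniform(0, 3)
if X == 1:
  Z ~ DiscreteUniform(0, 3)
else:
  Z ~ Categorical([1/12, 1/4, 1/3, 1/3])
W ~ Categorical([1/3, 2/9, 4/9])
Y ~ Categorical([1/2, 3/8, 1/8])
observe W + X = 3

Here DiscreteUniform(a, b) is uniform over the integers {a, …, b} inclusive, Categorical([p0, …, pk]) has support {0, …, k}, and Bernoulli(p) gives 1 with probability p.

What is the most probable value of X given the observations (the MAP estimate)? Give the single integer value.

Enumerate traces; 36 have nonzero weight after conditioning:
  (X=1, Z=0, W=2, Y=0) weight 1/72
  (X=1, Z=0, W=2, Y=1) weight 1/96
  (X=1, Z=0, W=2, Y=2) weight 1/288
  (X=1, Z=1, W=2, Y=0) weight 1/72
  (X=1, Z=1, W=2, Y=1) weight 1/96
  (X=1, Z=1, W=2, Y=2) weight 1/288
  (X=1, Z=2, W=2, Y=0) weight 1/72
  (X=1, Z=2, W=2, Y=1) weight 1/96
  (X=2, Z=0, W=1, Y=0) weight 1/432
  (X=3, Z=0, W=0, Y=0) weight 1/288
  … 26 more
Group by X:
  weight(X=1) = 1/9
  weight(X=2) = 1/18
  weight(X=3) = 1/12
Total weight = 1/9 + 1/18 + 1/12 = 1/4
P(X=1 | obs) = 1/9 / 1/4 = 4/9
P(X=2 | obs) = 1/18 / 1/4 = 2/9
P(X=3 | obs) = 1/12 / 1/4 = 1/3
argmax = 1

argmax_v P(X = v | obs) = 1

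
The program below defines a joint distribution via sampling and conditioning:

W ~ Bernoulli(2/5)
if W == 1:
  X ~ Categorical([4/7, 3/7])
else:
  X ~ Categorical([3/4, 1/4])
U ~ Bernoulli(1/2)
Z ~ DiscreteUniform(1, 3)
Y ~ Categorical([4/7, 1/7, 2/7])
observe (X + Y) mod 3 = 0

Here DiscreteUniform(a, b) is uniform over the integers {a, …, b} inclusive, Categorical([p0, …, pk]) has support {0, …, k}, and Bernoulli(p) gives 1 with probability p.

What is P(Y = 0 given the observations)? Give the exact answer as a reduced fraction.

P(Y = 0 | obs) = 38/47

Enumerate traces; 24 have nonzero weight after conditioning:
  (W=0, X=0, U=0, Z=1, Y=0) weight 3/70
  (W=0, X=0, U=0, Z=2, Y=0) weight 3/70
  (W=0, X=0, U=0, Z=3, Y=0) weight 3/70
  (W=0, X=0, U=1, Z=1, Y=0) weight 3/70
  (W=0, X=0, U=1, Z=2, Y=0) weight 3/70
  (W=0, X=0, U=1, Z=3, Y=0) weight 3/70
  (W=0, X=1, U=0, Z=1, Y=2) weight 1/140
  (W=0, X=1, U=0, Z=2, Y=2) weight 1/140
  … 16 more
Group by Y:
  weight(Y=0) = 19/49
  weight(Y=2) = 9/98
Total weight = 19/49 + 9/98 = 47/98
P(Y=0 | obs) = 19/49 / 47/98 = 38/47
P(Y=2 | obs) = 9/98 / 47/98 = 9/47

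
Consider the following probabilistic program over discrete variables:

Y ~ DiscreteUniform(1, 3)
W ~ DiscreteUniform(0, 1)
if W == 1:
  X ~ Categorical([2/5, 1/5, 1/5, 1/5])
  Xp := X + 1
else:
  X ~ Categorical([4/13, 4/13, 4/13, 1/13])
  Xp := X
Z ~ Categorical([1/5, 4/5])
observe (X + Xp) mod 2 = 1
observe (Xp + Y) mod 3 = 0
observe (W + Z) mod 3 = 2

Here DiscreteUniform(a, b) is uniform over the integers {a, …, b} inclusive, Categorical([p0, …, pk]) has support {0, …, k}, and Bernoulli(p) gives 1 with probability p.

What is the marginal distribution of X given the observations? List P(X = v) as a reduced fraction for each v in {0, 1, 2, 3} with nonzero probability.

Enumerate traces; 4 have nonzero weight after conditioning:
  (Y=1, W=1, X=1, Z=1) weight 2/75
  (Y=2, W=1, X=0, Z=1) weight 4/75
  (Y=2, W=1, X=3, Z=1) weight 2/75
  (Y=3, W=1, X=2, Z=1) weight 2/75
Group by X:
  weight(X=0) = 4/75
  weight(X=1) = 2/75
  weight(X=2) = 2/75
  weight(X=3) = 2/75
Total weight = 4/75 + 2/75 + 2/75 + 2/75 = 2/15
P(X=0 | obs) = 4/75 / 2/15 = 2/5
P(X=1 | obs) = 2/75 / 2/15 = 1/5
P(X=2 | obs) = 2/75 / 2/15 = 1/5
P(X=3 | obs) = 2/75 / 2/15 = 1/5

P(X=0) = 2/5, P(X=1) = 1/5, P(X=2) = 1/5, P(X=3) = 1/5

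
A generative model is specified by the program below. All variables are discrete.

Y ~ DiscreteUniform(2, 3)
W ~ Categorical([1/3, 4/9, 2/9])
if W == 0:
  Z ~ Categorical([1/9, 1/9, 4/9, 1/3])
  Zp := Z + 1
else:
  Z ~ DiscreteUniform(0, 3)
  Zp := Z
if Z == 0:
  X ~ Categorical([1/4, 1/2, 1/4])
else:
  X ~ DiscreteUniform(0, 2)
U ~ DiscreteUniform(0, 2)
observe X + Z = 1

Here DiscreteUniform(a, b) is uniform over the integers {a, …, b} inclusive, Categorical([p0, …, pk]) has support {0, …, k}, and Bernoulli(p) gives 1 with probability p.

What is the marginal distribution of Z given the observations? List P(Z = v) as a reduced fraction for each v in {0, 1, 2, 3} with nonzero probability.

P(Z=0) = 3/5, P(Z=1) = 2/5

Enumerate traces; 36 have nonzero weight after conditioning:
  (Y=2, W=0, Z=0, X=1, U=0) weight 1/324
  (Y=2, W=0, Z=0, X=1, U=1) weight 1/324
  (Y=2, W=0, Z=0, X=1, U=2) weight 1/324
  (Y=2, W=0, Z=1, X=0, U=0) weight 1/486
  (Y=2, W=0, Z=1, X=0, U=1) weight 1/486
  (Y=2, W=0, Z=1, X=0, U=2) weight 1/486
  (Y=2, W=1, Z=0, X=1, U=0) weight 1/108
  (Y=2, W=1, Z=0, X=1, U=1) weight 1/108
  … 28 more
Group by Z:
  weight(Z=0) = 11/108
  weight(Z=1) = 11/162
Total weight = 11/108 + 11/162 = 55/324
P(Z=0 | obs) = 11/108 / 55/324 = 3/5
P(Z=1 | obs) = 11/162 / 55/324 = 2/5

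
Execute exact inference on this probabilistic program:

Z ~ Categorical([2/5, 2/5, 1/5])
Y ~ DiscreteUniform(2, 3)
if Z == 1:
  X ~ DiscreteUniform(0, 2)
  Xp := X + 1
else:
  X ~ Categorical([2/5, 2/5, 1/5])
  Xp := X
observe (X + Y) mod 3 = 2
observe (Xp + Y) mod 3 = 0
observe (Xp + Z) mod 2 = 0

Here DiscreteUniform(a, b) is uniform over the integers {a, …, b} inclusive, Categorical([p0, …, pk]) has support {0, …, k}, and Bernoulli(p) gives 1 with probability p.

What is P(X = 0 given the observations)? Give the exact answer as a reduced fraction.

P(X = 0 | obs) = 1/2

Enumerate traces; 2 have nonzero weight after conditioning:
  (Z=1, Y=2, X=0) weight 1/15
  (Z=1, Y=3, X=2) weight 1/15
Group by X:
  weight(X=0) = 1/15
  weight(X=2) = 1/15
Total weight = 1/15 + 1/15 = 2/15
P(X=0 | obs) = 1/15 / 2/15 = 1/2
P(X=2 | obs) = 1/15 / 2/15 = 1/2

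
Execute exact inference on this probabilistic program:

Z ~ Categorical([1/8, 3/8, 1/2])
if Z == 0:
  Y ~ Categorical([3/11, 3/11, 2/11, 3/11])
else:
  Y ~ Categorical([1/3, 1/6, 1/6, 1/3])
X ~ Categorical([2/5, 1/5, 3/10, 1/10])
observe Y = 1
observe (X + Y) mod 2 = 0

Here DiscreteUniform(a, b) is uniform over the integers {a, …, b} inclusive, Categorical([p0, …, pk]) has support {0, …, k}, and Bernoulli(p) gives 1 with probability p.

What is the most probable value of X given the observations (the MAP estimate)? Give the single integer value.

Enumerate traces; 6 have nonzero weight after conditioning:
  (Z=0, Y=1, X=1) weight 3/440
  (Z=0, Y=1, X=3) weight 3/880
  (Z=1, Y=1, X=1) weight 1/80
  (Z=1, Y=1, X=3) weight 1/160
  (Z=2, Y=1, X=1) weight 1/60
  (Z=2, Y=1, X=3) weight 1/120
Group by X:
  weight(X=1) = 19/528
  weight(X=3) = 19/1056
Total weight = 19/528 + 19/1056 = 19/352
P(X=1 | obs) = 19/528 / 19/352 = 2/3
P(X=3 | obs) = 19/1056 / 19/352 = 1/3
argmax = 1

argmax_v P(X = v | obs) = 1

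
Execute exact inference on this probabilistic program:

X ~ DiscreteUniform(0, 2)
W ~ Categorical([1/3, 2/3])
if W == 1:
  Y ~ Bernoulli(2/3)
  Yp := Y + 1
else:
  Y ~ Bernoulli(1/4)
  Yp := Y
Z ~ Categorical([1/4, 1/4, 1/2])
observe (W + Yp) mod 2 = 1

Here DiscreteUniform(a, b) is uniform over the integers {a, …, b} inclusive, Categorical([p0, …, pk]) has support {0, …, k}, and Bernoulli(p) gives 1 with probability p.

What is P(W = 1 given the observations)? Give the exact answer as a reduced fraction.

Enumerate traces; 18 have nonzero weight after conditioning:
  (X=0, W=0, Y=1, Z=0) weight 1/144
  (X=0, W=0, Y=1, Z=1) weight 1/144
  (X=0, W=0, Y=1, Z=2) weight 1/72
  (X=0, W=1, Y=1, Z=0) weight 1/27
  (X=0, W=1, Y=1, Z=1) weight 1/27
  (X=0, W=1, Y=1, Z=2) weight 2/27
  (X=1, W=0, Y=1, Z=0) weight 1/144
  (X=1, W=0, Y=1, Z=1) weight 1/144
  … 10 more
Group by W:
  weight(W=0) = 1/12
  weight(W=1) = 4/9
Total weight = 1/12 + 4/9 = 19/36
P(W=0 | obs) = 1/12 / 19/36 = 3/19
P(W=1 | obs) = 4/9 / 19/36 = 16/19

P(W = 1 | obs) = 16/19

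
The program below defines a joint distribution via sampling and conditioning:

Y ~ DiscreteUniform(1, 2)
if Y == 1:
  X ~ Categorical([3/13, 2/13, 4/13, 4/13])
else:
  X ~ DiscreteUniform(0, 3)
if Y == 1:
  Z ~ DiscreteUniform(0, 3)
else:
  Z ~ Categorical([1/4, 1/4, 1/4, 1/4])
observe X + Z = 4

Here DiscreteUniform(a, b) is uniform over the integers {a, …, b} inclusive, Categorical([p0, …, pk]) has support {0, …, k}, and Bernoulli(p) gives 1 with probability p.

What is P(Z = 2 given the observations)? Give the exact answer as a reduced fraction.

P(Z = 2 | obs) = 29/79

Enumerate traces; 6 have nonzero weight after conditioning:
  (Y=1, X=1, Z=3) weight 1/52
  (Y=1, X=2, Z=2) weight 1/26
  (Y=1, X=3, Z=1) weight 1/26
  (Y=2, X=1, Z=3) weight 1/32
  (Y=2, X=2, Z=2) weight 1/32
  (Y=2, X=3, Z=1) weight 1/32
Group by Z:
  weight(Z=1) = 29/416
  weight(Z=2) = 29/416
  weight(Z=3) = 21/416
Total weight = 29/416 + 29/416 + 21/416 = 79/416
P(Z=1 | obs) = 29/416 / 79/416 = 29/79
P(Z=2 | obs) = 29/416 / 79/416 = 29/79
P(Z=3 | obs) = 21/416 / 79/416 = 21/79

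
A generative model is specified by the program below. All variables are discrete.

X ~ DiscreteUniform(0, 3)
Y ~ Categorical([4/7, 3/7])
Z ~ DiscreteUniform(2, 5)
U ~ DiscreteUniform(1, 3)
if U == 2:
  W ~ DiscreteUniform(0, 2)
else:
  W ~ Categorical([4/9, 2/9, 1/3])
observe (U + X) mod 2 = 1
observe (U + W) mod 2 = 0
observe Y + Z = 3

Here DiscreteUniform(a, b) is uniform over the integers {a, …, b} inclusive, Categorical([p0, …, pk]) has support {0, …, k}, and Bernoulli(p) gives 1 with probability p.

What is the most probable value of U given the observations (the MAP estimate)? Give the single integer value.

Enumerate traces; 16 have nonzero weight after conditioning:
  (X=0, Y=0, Z=3, U=1, W=1) weight 1/378
  (X=0, Y=0, Z=3, U=3, W=1) weight 1/378
  (X=0, Y=1, Z=2, U=1, W=1) weight 1/504
  (X=0, Y=1, Z=2, U=3, W=1) weight 1/504
  (X=1, Y=0, Z=3, U=2, W=0) weight 1/252
  (X=1, Y=0, Z=3, U=2, W=2) weight 1/252
  (X=1, Y=1, Z=2, U=2, W=0) weight 1/336
  (X=1, Y=1, Z=2, U=2, W=2) weight 1/336
  … 8 more
Group by U:
  weight(U=1) = 1/108
  weight(U=2) = 1/36
  weight(U=3) = 1/108
Total weight = 1/108 + 1/36 + 1/108 = 5/108
P(U=1 | obs) = 1/108 / 5/108 = 1/5
P(U=2 | obs) = 1/36 / 5/108 = 3/5
P(U=3 | obs) = 1/108 / 5/108 = 1/5
argmax = 2

argmax_v P(U = v | obs) = 2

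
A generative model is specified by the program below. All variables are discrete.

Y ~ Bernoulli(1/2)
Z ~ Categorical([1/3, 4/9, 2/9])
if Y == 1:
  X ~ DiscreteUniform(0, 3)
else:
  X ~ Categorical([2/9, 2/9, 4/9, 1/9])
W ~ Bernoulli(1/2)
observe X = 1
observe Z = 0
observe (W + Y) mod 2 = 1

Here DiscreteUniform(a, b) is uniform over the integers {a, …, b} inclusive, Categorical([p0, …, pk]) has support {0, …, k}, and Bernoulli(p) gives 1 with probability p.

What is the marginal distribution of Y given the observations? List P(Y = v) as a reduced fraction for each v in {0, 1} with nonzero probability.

P(Y=0) = 8/17, P(Y=1) = 9/17

Enumerate traces; 2 have nonzero weight after conditioning:
  (Y=0, Z=0, X=1, W=1) weight 1/54
  (Y=1, Z=0, X=1, W=0) weight 1/48
Group by Y:
  weight(Y=0) = 1/54
  weight(Y=1) = 1/48
Total weight = 1/54 + 1/48 = 17/432
P(Y=0 | obs) = 1/54 / 17/432 = 8/17
P(Y=1 | obs) = 1/48 / 17/432 = 9/17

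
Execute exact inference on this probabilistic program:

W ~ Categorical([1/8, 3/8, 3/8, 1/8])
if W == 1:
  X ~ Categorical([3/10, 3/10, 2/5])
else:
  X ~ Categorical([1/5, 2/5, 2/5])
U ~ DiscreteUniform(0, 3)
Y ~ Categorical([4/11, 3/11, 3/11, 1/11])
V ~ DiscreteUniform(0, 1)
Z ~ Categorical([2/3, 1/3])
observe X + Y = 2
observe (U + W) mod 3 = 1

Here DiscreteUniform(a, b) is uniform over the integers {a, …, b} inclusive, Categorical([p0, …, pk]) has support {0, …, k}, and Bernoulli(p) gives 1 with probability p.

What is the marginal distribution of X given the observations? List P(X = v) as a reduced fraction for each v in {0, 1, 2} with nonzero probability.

Enumerate traces; 60 have nonzero weight after conditioning:
  (W=0, X=0, U=1, Y=2, V=0, Z=0) weight 1/1760
  (W=0, X=0, U=1, Y=2, V=0, Z=1) weight 1/3520
  (W=0, X=0, U=1, Y=2, V=1, Z=0) weight 1/1760
  (W=0, X=0, U=1, Y=2, V=1, Z=1) weight 1/3520
  (W=0, X=1, U=1, Y=1, V=0, Z=0) weight 1/880
  (W=0, X=1, U=1, Y=1, V=0, Z=1) weight 1/1760
  (W=0, X=1, U=1, Y=1, V=1, Z=0) weight 1/880
  (W=0, X=1, U=1, Y=1, V=1, Z=1) weight 1/1760
  (W=0, X=2, U=1, Y=0, V=0, Z=0) weight 1/660
  … 51 more
Group by X:
  weight(X=0) = 21/880
  weight(X=1) = 57/1760
  weight(X=2) = 1/20
Total weight = 21/880 + 57/1760 + 1/20 = 17/160
P(X=0 | obs) = 21/880 / 17/160 = 42/187
P(X=1 | obs) = 57/1760 / 17/160 = 57/187
P(X=2 | obs) = 1/20 / 17/160 = 8/17

P(X=0) = 42/187, P(X=1) = 57/187, P(X=2) = 8/17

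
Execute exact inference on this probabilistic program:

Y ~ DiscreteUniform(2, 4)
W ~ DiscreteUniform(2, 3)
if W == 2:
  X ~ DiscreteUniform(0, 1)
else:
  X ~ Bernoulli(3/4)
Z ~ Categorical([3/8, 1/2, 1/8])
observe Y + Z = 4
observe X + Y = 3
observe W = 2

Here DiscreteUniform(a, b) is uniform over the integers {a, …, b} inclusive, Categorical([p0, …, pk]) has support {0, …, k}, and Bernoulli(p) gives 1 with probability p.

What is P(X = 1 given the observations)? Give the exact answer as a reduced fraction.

P(X = 1 | obs) = 1/5

Enumerate traces; 2 have nonzero weight after conditioning:
  (Y=2, W=2, X=1, Z=2) weight 1/96
  (Y=3, W=2, X=0, Z=1) weight 1/24
Group by X:
  weight(X=0) = 1/24
  weight(X=1) = 1/96
Total weight = 1/24 + 1/96 = 5/96
P(X=0 | obs) = 1/24 / 5/96 = 4/5
P(X=1 | obs) = 1/96 / 5/96 = 1/5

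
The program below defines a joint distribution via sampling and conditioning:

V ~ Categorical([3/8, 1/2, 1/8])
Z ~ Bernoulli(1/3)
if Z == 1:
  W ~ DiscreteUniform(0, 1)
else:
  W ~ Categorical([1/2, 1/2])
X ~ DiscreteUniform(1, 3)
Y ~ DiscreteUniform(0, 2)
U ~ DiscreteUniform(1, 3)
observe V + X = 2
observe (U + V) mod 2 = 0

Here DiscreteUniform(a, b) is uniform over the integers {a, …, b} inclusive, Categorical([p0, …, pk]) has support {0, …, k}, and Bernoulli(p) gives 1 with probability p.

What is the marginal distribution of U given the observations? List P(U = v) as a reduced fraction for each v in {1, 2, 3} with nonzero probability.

Enumerate traces; 36 have nonzero weight after conditioning:
  (V=0, Z=0, W=0, X=2, Y=0, U=2) weight 1/216
  (V=0, Z=0, W=0, X=2, Y=1, U=2) weight 1/216
  (V=0, Z=0, W=0, X=2, Y=2, U=2) weight 1/216
  (V=0, Z=0, W=1, X=2, Y=0, U=2) weight 1/216
  (V=0, Z=0, W=1, X=2, Y=1, U=2) weight 1/216
  (V=0, Z=0, W=1, X=2, Y=2, U=2) weight 1/216
  (V=0, Z=1, W=0, X=2, Y=0, U=2) weight 1/432
  (V=0, Z=1, W=0, X=2, Y=1, U=2) weight 1/432
  (V=1, Z=0, W=0, X=1, Y=0, U=1) weight 1/162
  (V=1, Z=0, W=0, X=1, Y=0, U=3) weight 1/162
  … 26 more
Group by U:
  weight(U=1) = 1/18
  weight(U=2) = 1/24
  weight(U=3) = 1/18
Total weight = 1/18 + 1/24 + 1/18 = 11/72
P(U=1 | obs) = 1/18 / 11/72 = 4/11
P(U=2 | obs) = 1/24 / 11/72 = 3/11
P(U=3 | obs) = 1/18 / 11/72 = 4/11

P(U=1) = 4/11, P(U=2) = 3/11, P(U=3) = 4/11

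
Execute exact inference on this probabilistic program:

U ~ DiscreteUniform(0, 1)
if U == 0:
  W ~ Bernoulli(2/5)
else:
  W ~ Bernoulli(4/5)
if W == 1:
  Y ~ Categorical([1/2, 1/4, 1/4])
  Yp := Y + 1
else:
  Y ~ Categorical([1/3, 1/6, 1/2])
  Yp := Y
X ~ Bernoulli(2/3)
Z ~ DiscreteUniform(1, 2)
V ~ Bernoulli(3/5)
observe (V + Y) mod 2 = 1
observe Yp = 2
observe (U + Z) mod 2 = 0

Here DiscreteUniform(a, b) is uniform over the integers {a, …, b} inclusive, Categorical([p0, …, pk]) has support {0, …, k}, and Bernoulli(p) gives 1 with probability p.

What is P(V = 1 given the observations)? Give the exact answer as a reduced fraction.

P(V = 1 | obs) = 2/3

Enumerate traces; 8 have nonzero weight after conditioning:
  (U=0, W=0, Y=2, X=0, Z=2, V=1) weight 3/200
  (U=0, W=0, Y=2, X=1, Z=2, V=1) weight 3/100
  (U=0, W=1, Y=1, X=0, Z=2, V=0) weight 1/300
  (U=0, W=1, Y=1, X=1, Z=2, V=0) weight 1/150
  (U=1, W=0, Y=2, X=0, Z=1, V=1) weight 1/200
  (U=1, W=0, Y=2, X=1, Z=1, V=1) weight 1/100
  (U=1, W=1, Y=1, X=0, Z=1, V=0) weight 1/150
  (U=1, W=1, Y=1, X=1, Z=1, V=0) weight 1/75
Group by V:
  weight(V=0) = 3/100
  weight(V=1) = 3/50
Total weight = 3/100 + 3/50 = 9/100
P(V=0 | obs) = 3/100 / 9/100 = 1/3
P(V=1 | obs) = 3/50 / 9/100 = 2/3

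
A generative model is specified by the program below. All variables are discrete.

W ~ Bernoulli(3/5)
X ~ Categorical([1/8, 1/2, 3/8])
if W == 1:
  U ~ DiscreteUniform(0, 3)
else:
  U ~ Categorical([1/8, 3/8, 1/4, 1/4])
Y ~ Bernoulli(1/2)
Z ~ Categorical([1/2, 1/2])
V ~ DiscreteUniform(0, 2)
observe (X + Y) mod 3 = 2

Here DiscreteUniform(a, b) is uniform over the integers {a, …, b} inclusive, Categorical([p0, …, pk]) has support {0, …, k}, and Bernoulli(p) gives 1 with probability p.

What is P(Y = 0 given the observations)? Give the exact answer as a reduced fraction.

P(Y = 0 | obs) = 3/7

Enumerate traces; 96 have nonzero weight after conditioning:
  (W=0, X=1, U=0, Y=1, Z=0, V=0) weight 1/480
  (W=0, X=1, U=0, Y=1, Z=0, V=1) weight 1/480
  (W=0, X=1, U=0, Y=1, Z=0, V=2) weight 1/480
  (W=0, X=1, U=0, Y=1, Z=1, V=0) weight 1/480
  (W=0, X=1, U=0, Y=1, Z=1, V=1) weight 1/480
  (W=0, X=1, U=0, Y=1, Z=1, V=2) weight 1/480
  (W=0, X=1, U=1, Y=1, Z=0, V=0) weight 1/160
  (W=0, X=1, U=1, Y=1, Z=0, V=1) weight 1/160
  (W=0, X=2, U=0, Y=0, Z=0, V=0) weight 1/640
  … 87 more
Group by Y:
  weight(Y=0) = 3/16
  weight(Y=1) = 1/4
Total weight = 3/16 + 1/4 = 7/16
P(Y=0 | obs) = 3/16 / 7/16 = 3/7
P(Y=1 | obs) = 1/4 / 7/16 = 4/7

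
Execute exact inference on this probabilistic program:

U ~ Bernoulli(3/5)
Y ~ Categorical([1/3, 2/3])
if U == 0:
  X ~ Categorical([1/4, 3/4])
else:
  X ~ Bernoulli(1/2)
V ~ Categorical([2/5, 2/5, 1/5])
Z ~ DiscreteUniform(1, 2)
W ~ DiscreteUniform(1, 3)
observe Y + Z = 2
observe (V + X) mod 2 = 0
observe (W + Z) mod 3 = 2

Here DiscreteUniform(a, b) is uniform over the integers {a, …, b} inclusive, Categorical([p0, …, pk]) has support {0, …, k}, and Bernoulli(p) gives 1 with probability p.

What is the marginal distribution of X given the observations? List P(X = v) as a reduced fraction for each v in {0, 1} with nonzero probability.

Enumerate traces; 12 have nonzero weight after conditioning:
  (U=0, Y=0, X=0, V=0, Z=2, W=3) weight 1/450
  (U=0, Y=0, X=0, V=2, Z=2, W=3) weight 1/900
  (U=0, Y=0, X=1, V=1, Z=2, W=3) weight 1/150
  (U=0, Y=1, X=0, V=0, Z=1, W=1) weight 1/225
  (U=0, Y=1, X=0, V=2, Z=1, W=1) weight 1/450
  (U=0, Y=1, X=1, V=1, Z=1, W=1) weight 1/75
  (U=1, Y=0, X=0, V=0, Z=2, W=3) weight 1/150
  (U=1, Y=0, X=0, V=2, Z=2, W=3) weight 1/300
  … 4 more
Group by X:
  weight(X=0) = 1/25
  weight(X=1) = 1/25
Total weight = 1/25 + 1/25 = 2/25
P(X=0 | obs) = 1/25 / 2/25 = 1/2
P(X=1 | obs) = 1/25 / 2/25 = 1/2

P(X=0) = 1/2, P(X=1) = 1/2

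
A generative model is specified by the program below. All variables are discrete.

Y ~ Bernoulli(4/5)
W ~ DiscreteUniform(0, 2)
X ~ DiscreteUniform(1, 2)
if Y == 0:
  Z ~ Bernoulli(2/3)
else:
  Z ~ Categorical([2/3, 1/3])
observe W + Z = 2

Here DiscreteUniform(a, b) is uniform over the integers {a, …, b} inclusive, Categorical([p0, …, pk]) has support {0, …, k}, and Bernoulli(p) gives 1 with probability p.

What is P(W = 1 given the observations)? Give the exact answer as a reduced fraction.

P(W = 1 | obs) = 2/5

Enumerate traces; 8 have nonzero weight after conditioning:
  (Y=0, W=1, X=1, Z=1) weight 1/45
  (Y=0, W=1, X=2, Z=1) weight 1/45
  (Y=0, W=2, X=1, Z=0) weight 1/90
  (Y=0, W=2, X=2, Z=0) weight 1/90
  (Y=1, W=1, X=1, Z=1) weight 2/45
  (Y=1, W=1, X=2, Z=1) weight 2/45
  (Y=1, W=2, X=1, Z=0) weight 4/45
  (Y=1, W=2, X=2, Z=0) weight 4/45
Group by W:
  weight(W=1) = 2/15
  weight(W=2) = 1/5
Total weight = 2/15 + 1/5 = 1/3
P(W=1 | obs) = 2/15 / 1/3 = 2/5
P(W=2 | obs) = 1/5 / 1/3 = 3/5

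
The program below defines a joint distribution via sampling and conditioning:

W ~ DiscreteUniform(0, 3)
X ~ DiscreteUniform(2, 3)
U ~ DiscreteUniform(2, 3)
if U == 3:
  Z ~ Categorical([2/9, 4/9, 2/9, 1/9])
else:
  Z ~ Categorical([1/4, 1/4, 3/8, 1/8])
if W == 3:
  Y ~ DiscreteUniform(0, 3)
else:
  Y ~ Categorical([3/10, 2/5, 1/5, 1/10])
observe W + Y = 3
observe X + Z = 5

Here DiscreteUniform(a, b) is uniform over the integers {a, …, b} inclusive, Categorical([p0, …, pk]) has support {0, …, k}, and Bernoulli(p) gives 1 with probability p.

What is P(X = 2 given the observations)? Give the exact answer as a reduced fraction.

Enumerate traces; 16 have nonzero weight after conditioning:
  (W=0, X=2, U=2, Z=3, Y=3) weight 1/1280
  (W=0, X=2, U=3, Z=3, Y=3) weight 1/1440
  (W=0, X=3, U=2, Z=2, Y=3) weight 3/1280
  (W=0, X=3, U=3, Z=2, Y=3) weight 1/720
  (W=1, X=2, U=2, Z=3, Y=2) weight 1/640
  (W=1, X=2, U=3, Z=3, Y=2) weight 1/720
  (W=1, X=3, U=2, Z=2, Y=2) weight 3/640
  (W=1, X=3, U=3, Z=2, Y=2) weight 1/360
  … 8 more
Group by X:
  weight(X=2) = 323/23040
  weight(X=3) = 817/23040
Total weight = 323/23040 + 817/23040 = 19/384
P(X=2 | obs) = 323/23040 / 19/384 = 17/60
P(X=3 | obs) = 817/23040 / 19/384 = 43/60

P(X = 2 | obs) = 17/60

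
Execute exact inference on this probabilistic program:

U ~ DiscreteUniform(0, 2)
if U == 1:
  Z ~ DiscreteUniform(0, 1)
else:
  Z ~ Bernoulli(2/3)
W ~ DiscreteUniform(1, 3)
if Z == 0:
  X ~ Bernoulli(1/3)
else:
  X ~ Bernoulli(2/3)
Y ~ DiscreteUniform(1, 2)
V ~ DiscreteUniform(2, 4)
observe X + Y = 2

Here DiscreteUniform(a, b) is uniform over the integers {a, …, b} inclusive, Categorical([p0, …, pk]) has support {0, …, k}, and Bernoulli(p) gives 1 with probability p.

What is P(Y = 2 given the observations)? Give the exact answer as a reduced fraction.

Enumerate traces; 108 have nonzero weight after conditioning:
  (U=0, Z=0, W=1, X=0, Y=2, V=2) weight 1/243
  (U=0, Z=0, W=1, X=0, Y=2, V=3) weight 1/243
  (U=0, Z=0, W=1, X=0, Y=2, V=4) weight 1/243
  (U=0, Z=0, W=1, X=1, Y=1, V=2) weight 1/486
  (U=0, Z=0, W=1, X=1, Y=1, V=3) weight 1/486
  (U=0, Z=0, W=1, X=1, Y=1, V=4) weight 1/486
  (U=0, Z=0, W=2, X=0, Y=2, V=2) weight 1/243
  (U=0, Z=0, W=2, X=0, Y=2, V=3) weight 1/243
  … 100 more
Group by Y:
  weight(Y=1) = 29/108
  weight(Y=2) = 25/108
Total weight = 29/108 + 25/108 = 1/2
P(Y=1 | obs) = 29/108 / 1/2 = 29/54
P(Y=2 | obs) = 25/108 / 1/2 = 25/54

P(Y = 2 | obs) = 25/54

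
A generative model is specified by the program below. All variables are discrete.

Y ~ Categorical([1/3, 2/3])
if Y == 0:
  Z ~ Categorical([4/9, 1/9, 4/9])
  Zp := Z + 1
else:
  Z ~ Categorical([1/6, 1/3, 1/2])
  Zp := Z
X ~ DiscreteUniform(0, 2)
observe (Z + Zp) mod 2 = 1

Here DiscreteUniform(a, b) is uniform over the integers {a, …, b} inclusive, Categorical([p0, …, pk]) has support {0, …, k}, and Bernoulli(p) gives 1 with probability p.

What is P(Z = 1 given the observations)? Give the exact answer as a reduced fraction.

P(Z = 1 | obs) = 1/9

Enumerate traces; 9 have nonzero weight after conditioning:
  (Y=0, Z=0, X=0) weight 4/81
  (Y=0, Z=0, X=1) weight 4/81
  (Y=0, Z=0, X=2) weight 4/81
  (Y=0, Z=1, X=0) weight 1/81
  (Y=0, Z=1, X=1) weight 1/81
  (Y=0, Z=1, X=2) weight 1/81
  (Y=0, Z=2, X=0) weight 4/81
  (Y=0, Z=2, X=1) weight 4/81
  … 1 more
Group by Z:
  weight(Z=0) = 4/27
  weight(Z=1) = 1/27
  weight(Z=2) = 4/27
Total weight = 4/27 + 1/27 + 4/27 = 1/3
P(Z=0 | obs) = 4/27 / 1/3 = 4/9
P(Z=1 | obs) = 1/27 / 1/3 = 1/9
P(Z=2 | obs) = 4/27 / 1/3 = 4/9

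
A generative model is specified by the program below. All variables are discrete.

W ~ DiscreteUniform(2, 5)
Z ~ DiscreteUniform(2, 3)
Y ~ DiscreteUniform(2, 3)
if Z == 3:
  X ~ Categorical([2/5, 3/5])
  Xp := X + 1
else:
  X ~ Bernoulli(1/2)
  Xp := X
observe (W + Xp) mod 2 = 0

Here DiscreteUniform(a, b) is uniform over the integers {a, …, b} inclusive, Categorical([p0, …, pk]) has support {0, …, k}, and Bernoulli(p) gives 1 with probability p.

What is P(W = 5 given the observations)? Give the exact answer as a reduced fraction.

P(W = 5 | obs) = 9/40

Enumerate traces; 16 have nonzero weight after conditioning:
  (W=2, Z=2, Y=2, X=0) weight 1/32
  (W=2, Z=2, Y=3, X=0) weight 1/32
  (W=2, Z=3, Y=2, X=1) weight 3/80
  (W=2, Z=3, Y=3, X=1) weight 3/80
  (W=3, Z=2, Y=2, X=1) weight 1/32
  (W=3, Z=2, Y=3, X=1) weight 1/32
  (W=3, Z=3, Y=2, X=0) weight 1/40
  (W=3, Z=3, Y=3, X=0) weight 1/40
  (W=4, Z=2, Y=2, X=0) weight 1/32
  (W=5, Z=2, Y=2, X=1) weight 1/32
  … 6 more
Group by W:
  weight(W=2) = 11/80
  weight(W=3) = 9/80
  weight(W=4) = 11/80
  weight(W=5) = 9/80
Total weight = 11/80 + 9/80 + 11/80 + 9/80 = 1/2
P(W=2 | obs) = 11/80 / 1/2 = 11/40
P(W=3 | obs) = 9/80 / 1/2 = 9/40
P(W=4 | obs) = 11/80 / 1/2 = 11/40
P(W=5 | obs) = 9/80 / 1/2 = 9/40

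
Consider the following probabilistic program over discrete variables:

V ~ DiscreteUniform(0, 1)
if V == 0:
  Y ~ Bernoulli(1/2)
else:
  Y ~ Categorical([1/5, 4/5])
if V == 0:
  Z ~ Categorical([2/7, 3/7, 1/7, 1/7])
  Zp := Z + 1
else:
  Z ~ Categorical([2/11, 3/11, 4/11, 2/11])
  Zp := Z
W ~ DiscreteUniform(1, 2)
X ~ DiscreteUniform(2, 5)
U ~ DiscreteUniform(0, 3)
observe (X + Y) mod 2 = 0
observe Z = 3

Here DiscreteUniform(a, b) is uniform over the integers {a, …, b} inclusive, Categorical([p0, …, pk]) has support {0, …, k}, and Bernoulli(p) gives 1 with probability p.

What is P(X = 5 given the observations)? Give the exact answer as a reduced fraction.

P(X = 5 | obs) = 167/500

Enumerate traces; 64 have nonzero weight after conditioning:
  (V=0, Y=0, Z=3, W=1, X=2, U=0) weight 1/896
  (V=0, Y=0, Z=3, W=1, X=2, U=1) weight 1/896
  (V=0, Y=0, Z=3, W=1, X=2, U=2) weight 1/896
  (V=0, Y=0, Z=3, W=1, X=2, U=3) weight 1/896
  (V=0, Y=0, Z=3, W=1, X=4, U=0) weight 1/896
  (V=0, Y=0, Z=3, W=1, X=4, U=1) weight 1/896
  (V=0, Y=0, Z=3, W=1, X=4, U=2) weight 1/896
  (V=0, Y=0, Z=3, W=1, X=4, U=3) weight 1/896
  (V=0, Y=1, Z=3, W=1, X=3, U=0) weight 1/896
  (V=0, Y=1, Z=3, W=1, X=5, U=0) weight 1/896
  … 54 more
Group by X:
  weight(X=2) = 83/6160
  weight(X=3) = 167/6160
  weight(X=4) = 83/6160
  weight(X=5) = 167/6160
Total weight = 83/6160 + 167/6160 + 83/6160 + 167/6160 = 25/308
P(X=2 | obs) = 83/6160 / 25/308 = 83/500
P(X=3 | obs) = 167/6160 / 25/308 = 167/500
P(X=4 | obs) = 83/6160 / 25/308 = 83/500
P(X=5 | obs) = 167/6160 / 25/308 = 167/500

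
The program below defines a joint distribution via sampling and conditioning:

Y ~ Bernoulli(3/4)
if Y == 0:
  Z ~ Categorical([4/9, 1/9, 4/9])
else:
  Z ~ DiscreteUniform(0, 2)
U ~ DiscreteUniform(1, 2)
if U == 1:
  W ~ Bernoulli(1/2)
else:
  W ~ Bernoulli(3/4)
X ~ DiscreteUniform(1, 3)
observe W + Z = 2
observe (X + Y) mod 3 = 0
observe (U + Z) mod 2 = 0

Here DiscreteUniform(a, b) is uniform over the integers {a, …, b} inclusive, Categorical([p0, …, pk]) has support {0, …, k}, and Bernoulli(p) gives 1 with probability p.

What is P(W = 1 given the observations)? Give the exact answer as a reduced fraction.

P(W = 1 | obs) = 20/33

Enumerate traces; 4 have nonzero weight after conditioning:
  (Y=0, Z=1, U=1, W=1, X=3) weight 1/432
  (Y=0, Z=2, U=2, W=0, X=3) weight 1/216
  (Y=1, Z=1, U=1, W=1, X=2) weight 1/48
  (Y=1, Z=2, U=2, W=0, X=2) weight 1/96
Group by W:
  weight(W=0) = 13/864
  weight(W=1) = 5/216
Total weight = 13/864 + 5/216 = 11/288
P(W=0 | obs) = 13/864 / 11/288 = 13/33
P(W=1 | obs) = 5/216 / 11/288 = 20/33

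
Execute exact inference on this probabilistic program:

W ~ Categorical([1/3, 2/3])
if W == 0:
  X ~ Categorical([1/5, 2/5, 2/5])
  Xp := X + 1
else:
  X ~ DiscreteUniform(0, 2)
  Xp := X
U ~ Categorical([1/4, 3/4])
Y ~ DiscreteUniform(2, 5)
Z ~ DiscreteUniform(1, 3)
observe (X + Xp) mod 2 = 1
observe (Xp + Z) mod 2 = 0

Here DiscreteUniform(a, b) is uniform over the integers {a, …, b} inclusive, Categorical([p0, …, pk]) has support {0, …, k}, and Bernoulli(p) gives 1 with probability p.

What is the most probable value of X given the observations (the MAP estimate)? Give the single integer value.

argmax_v P(X = v | obs) = 2

Enumerate traces; 40 have nonzero weight after conditioning:
  (W=0, X=0, U=0, Y=2, Z=1) weight 1/720
  (W=0, X=0, U=0, Y=2, Z=3) weight 1/720
  (W=0, X=0, U=0, Y=3, Z=1) weight 1/720
  (W=0, X=0, U=0, Y=3, Z=3) weight 1/720
  (W=0, X=0, U=0, Y=4, Z=1) weight 1/720
  (W=0, X=0, U=0, Y=4, Z=3) weight 1/720
  (W=0, X=0, U=0, Y=5, Z=1) weight 1/720
  (W=0, X=0, U=0, Y=5, Z=3) weight 1/720
  (W=0, X=1, U=0, Y=2, Z=2) weight 1/360
  (W=0, X=2, U=0, Y=2, Z=1) weight 1/360
  … 30 more
Group by X:
  weight(X=0) = 2/45
  weight(X=1) = 2/45
  weight(X=2) = 4/45
Total weight = 2/45 + 2/45 + 4/45 = 8/45
P(X=0 | obs) = 2/45 / 8/45 = 1/4
P(X=1 | obs) = 2/45 / 8/45 = 1/4
P(X=2 | obs) = 4/45 / 8/45 = 1/2
argmax = 2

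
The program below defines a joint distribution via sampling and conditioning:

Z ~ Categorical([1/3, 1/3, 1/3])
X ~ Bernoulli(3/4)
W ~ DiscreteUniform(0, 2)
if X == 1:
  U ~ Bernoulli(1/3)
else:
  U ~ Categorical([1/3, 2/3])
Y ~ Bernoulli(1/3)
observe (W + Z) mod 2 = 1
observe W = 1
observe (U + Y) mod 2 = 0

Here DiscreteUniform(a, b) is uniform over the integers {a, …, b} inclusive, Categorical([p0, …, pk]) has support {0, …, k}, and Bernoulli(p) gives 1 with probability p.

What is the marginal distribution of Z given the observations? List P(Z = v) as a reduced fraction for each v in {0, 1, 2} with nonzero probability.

Enumerate traces; 8 have nonzero weight after conditioning:
  (Z=0, X=0, W=1, U=0, Y=0) weight 1/162
  (Z=0, X=0, W=1, U=1, Y=1) weight 1/162
  (Z=0, X=1, W=1, U=0, Y=0) weight 1/27
  (Z=0, X=1, W=1, U=1, Y=1) weight 1/108
  (Z=2, X=0, W=1, U=0, Y=0) weight 1/162
  (Z=2, X=0, W=1, U=1, Y=1) weight 1/162
  (Z=2, X=1, W=1, U=0, Y=0) weight 1/27
  (Z=2, X=1, W=1, U=1, Y=1) weight 1/108
Group by Z:
  weight(Z=0) = 19/324
  weight(Z=2) = 19/324
Total weight = 19/324 + 19/324 = 19/162
P(Z=0 | obs) = 19/324 / 19/162 = 1/2
P(Z=2 | obs) = 19/324 / 19/162 = 1/2

P(Z=0) = 1/2, P(Z=2) = 1/2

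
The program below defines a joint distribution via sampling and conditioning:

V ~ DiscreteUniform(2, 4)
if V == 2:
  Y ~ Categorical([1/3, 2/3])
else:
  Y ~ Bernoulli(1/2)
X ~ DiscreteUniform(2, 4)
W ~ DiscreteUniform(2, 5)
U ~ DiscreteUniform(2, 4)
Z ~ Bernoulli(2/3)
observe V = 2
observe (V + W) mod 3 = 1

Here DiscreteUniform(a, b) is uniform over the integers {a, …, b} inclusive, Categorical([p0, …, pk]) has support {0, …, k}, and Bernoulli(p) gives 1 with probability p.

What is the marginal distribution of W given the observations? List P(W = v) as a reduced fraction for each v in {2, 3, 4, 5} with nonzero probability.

Enumerate traces; 72 have nonzero weight after conditioning:
  (V=2, Y=0, X=2, W=2, U=2, Z=0) weight 1/972
  (V=2, Y=0, X=2, W=2, U=2, Z=1) weight 1/486
  (V=2, Y=0, X=2, W=2, U=3, Z=0) weight 1/972
  (V=2, Y=0, X=2, W=2, U=3, Z=1) weight 1/486
  (V=2, Y=0, X=2, W=2, U=4, Z=0) weight 1/972
  (V=2, Y=0, X=2, W=2, U=4, Z=1) weight 1/486
  (V=2, Y=0, X=2, W=5, U=2, Z=0) weight 1/972
  (V=2, Y=0, X=2, W=5, U=2, Z=1) weight 1/486
  … 64 more
Group by W:
  weight(W=2) = 1/12
  weight(W=5) = 1/12
Total weight = 1/12 + 1/12 = 1/6
P(W=2 | obs) = 1/12 / 1/6 = 1/2
P(W=5 | obs) = 1/12 / 1/6 = 1/2

P(W=2) = 1/2, P(W=5) = 1/2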